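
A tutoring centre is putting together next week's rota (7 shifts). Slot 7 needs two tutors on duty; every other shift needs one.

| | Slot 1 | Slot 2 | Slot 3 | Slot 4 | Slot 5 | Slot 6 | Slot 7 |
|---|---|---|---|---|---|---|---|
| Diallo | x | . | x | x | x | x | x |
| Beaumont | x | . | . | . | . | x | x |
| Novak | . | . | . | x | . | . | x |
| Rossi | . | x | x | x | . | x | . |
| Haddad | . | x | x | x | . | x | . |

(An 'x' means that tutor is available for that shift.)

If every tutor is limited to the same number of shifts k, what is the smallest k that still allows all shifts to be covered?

With 5 tutors and 8 worker-slots to fill, someone must work at least ⌈8/5⌉ = 2 shifts, so k ≥ 2.
k = 2 works: Slot 1→Diallo, Slot 2→Rossi, Slot 3→Rossi, Slot 4→Novak, Slot 5→Diallo, Slot 6→Beaumont, Slot 7→Beaumont+Novak.
Loads: Diallo 2, Beaumont 2, Novak 2, Rossi 2, Haddad 0 — all ≤ 2.

2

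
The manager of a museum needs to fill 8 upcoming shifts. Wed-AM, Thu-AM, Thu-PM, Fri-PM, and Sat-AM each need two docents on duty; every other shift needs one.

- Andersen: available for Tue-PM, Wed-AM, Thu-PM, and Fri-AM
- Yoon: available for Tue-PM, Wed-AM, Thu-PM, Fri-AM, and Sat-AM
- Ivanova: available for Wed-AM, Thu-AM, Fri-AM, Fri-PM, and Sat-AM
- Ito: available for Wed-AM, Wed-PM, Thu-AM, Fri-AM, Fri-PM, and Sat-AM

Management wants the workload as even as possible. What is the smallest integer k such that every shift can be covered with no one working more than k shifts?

4

With 4 docents and 13 worker-slots to fill, someone must work at least ⌈13/4⌉ = 4 shifts, so k ≥ 4.
k = 4 works: Tue-PM→Andersen, Wed-AM→Andersen+Yoon, Wed-PM→Ito, Thu-AM→Ivanova+Ito, Thu-PM→Andersen+Yoon, Fri-AM→Andersen, Fri-PM→Ivanova+Ito, Sat-AM→Yoon+Ivanova.
Loads: Andersen 4, Yoon 3, Ivanova 3, Ito 3 — all ≤ 4.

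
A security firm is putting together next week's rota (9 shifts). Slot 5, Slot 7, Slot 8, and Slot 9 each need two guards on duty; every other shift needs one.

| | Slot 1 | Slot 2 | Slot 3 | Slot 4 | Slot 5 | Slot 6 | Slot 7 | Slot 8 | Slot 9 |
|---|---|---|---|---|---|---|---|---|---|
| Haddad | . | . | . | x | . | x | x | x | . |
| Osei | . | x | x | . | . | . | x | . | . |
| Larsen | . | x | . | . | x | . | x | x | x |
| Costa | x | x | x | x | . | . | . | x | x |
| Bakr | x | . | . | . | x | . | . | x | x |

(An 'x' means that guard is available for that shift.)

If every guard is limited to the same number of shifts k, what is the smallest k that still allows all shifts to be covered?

3

With 5 guards and 13 worker-slots to fill, someone must work at least ⌈13/5⌉ = 3 shifts, so k ≥ 3.
k = 3 works: Slot 1→Costa, Slot 2→Osei, Slot 3→Osei, Slot 4→Haddad, Slot 5→Larsen+Bakr, Slot 6→Haddad, Slot 7→Haddad+Osei, Slot 8→Larsen+Costa, Slot 9→Larsen+Costa.
Loads: Haddad 3, Osei 3, Larsen 3, Costa 3, Bakr 1 — all ≤ 3.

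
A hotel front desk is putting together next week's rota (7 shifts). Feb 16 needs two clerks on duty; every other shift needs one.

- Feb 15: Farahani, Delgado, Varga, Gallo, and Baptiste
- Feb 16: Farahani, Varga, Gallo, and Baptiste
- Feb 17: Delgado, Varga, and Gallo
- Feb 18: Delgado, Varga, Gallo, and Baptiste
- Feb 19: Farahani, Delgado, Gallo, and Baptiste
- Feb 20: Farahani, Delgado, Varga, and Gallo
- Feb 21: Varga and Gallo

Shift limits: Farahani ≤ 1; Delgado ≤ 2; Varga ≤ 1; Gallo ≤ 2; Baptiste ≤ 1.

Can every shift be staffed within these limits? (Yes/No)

Total capacity is 1+2+1+2+1 = 7 but 8 worker-slots are needed — infeasible.

No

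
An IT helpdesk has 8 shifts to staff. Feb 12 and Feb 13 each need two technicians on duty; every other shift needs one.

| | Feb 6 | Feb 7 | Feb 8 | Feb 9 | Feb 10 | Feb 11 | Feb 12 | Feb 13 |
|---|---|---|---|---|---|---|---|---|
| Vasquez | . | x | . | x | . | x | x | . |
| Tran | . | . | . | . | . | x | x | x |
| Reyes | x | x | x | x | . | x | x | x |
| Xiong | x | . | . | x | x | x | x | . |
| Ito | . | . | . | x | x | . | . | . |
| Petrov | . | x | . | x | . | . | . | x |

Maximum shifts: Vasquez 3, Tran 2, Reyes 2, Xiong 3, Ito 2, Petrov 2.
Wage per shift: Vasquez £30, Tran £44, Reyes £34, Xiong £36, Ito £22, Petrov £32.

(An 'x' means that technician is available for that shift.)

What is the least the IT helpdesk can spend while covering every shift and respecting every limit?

Feb 8 can only be covered by Reyes, so that assignment is forced.
Picking the cheapest available technician for each shift independently would cost £302, but that ignores the shift limits.
An optimal schedule: Feb 6→Xiong, Feb 7→Vasquez, Feb 8→Reyes, Feb 9→Ito, Feb 10→Ito, Feb 11→Vasquez, Feb 12→Vasquez+Xiong, Feb 13→Petrov+Reyes.
Total: 36 + 30 + 34 + 22 + 22 + 30 + 30 + 36 + 32 + 34 = £306.

£306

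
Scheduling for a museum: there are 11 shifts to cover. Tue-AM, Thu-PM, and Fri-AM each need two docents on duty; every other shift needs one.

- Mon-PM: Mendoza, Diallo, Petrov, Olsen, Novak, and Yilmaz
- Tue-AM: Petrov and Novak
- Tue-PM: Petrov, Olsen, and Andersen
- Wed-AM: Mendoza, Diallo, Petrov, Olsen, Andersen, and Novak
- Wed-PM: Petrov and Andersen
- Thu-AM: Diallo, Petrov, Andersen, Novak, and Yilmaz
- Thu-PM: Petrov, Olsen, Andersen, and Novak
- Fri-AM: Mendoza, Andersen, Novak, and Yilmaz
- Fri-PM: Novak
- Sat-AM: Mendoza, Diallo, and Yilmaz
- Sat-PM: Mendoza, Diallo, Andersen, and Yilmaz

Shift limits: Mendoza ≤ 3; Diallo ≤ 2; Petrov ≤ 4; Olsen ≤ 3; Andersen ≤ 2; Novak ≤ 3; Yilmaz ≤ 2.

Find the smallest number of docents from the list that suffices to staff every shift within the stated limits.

5

14 slots to fill and no one can take more than 4, so at least ⌈14/4⌉ = 4 docents are needed.
Any 4 docents together have capacity at most 4+3+3+3 = 13 < 14 slots, so 4 can never suffice.
Mendoza, Diallo, Petrov, Olsen, and Novak alone can cover everything: Mon-PM→Diallo, Tue-AM→Petrov+Novak, Tue-PM→Petrov, Wed-AM→Olsen, Wed-PM→Petrov, Thu-AM→Diallo, Thu-PM→Petrov+Olsen, Fri-AM→Mendoza+Novak, Fri-PM→Novak, Sat-AM→Mendoza, Sat-PM→Mendoza.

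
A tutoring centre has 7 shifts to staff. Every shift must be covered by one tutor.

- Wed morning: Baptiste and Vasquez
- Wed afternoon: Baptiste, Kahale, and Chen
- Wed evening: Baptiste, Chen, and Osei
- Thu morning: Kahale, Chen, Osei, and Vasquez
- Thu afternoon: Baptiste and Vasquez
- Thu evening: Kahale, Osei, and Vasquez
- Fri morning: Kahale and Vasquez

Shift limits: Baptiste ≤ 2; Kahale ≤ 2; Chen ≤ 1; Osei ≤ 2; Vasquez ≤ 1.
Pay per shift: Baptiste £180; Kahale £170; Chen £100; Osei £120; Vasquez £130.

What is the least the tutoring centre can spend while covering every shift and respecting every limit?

Picking the cheapest available tutor for each shift independently would cost £810, but that ignores the shift limits.
An optimal schedule: Wed morning→Vasquez, Wed afternoon→Chen, Wed evening→Osei, Thu morning→Kahale, Thu afternoon→Baptiste, Thu evening→Osei, Fri morning→Kahale.
Total: 130 + 100 + 120 + 170 + 180 + 120 + 170 = £990.

£990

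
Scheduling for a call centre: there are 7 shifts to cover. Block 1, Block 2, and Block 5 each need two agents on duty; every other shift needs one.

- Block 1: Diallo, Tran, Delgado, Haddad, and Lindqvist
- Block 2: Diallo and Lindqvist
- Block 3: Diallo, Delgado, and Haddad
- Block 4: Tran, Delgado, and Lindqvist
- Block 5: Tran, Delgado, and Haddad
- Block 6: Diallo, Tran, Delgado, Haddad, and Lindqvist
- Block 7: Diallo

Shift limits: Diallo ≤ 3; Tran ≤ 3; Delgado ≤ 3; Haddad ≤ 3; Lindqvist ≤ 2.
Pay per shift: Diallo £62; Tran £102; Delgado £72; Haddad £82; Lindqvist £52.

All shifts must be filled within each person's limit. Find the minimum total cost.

Block 2 can only be covered by Diallo and Lindqvist, so that assignment is forced.
Block 7 can only be covered by Diallo, so that assignment is forced.
Picking the cheapest available agent for each shift independently would cost £610, but that ignores the shift limits.
An optimal schedule: Block 1→Delgado+Haddad, Block 2→Lindqvist+Diallo, Block 3→Diallo, Block 4→Lindqvist, Block 5→Delgado+Haddad, Block 6→Delgado, Block 7→Diallo.
Total: 72 + 82 + 52 + 62 + 62 + 52 + 72 + 82 + 72 + 62 = £670.

£670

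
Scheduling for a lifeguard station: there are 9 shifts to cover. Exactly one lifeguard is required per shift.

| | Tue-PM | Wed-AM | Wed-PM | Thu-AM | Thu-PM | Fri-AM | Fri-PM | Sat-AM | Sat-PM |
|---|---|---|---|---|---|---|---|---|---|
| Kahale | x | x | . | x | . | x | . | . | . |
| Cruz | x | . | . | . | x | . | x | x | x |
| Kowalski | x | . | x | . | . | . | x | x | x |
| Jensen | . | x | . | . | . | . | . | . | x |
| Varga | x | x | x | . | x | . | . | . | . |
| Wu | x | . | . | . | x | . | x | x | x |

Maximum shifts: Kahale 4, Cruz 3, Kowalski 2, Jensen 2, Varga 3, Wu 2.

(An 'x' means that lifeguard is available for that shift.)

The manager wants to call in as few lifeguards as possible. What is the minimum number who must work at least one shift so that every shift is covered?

3

9 slots to fill and no one can take more than 4, so at least ⌈9/4⌉ = 3 lifeguards are needed.
Kahale, Cruz, and Kowalski alone can cover everything: Tue-PM→Kahale, Wed-AM→Kahale, Wed-PM→Kowalski, Thu-AM→Kahale, Thu-PM→Cruz, Fri-AM→Kahale, Fri-PM→Cruz, Sat-AM→Cruz, Sat-PM→Kowalski.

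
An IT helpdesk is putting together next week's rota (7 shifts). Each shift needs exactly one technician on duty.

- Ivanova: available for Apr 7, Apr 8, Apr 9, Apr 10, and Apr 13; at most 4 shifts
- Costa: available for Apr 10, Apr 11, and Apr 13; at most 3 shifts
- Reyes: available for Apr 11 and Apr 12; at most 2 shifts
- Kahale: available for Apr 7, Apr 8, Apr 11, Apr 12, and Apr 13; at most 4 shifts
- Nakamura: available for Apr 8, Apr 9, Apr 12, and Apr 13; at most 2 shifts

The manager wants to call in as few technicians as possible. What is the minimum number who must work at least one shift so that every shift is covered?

7 slots to fill and no one can take more than 4, so at least ⌈7/4⌉ = 2 technicians are needed.
Ivanova and Kahale alone can cover everything: Apr 7→Ivanova, Apr 8→Ivanova, Apr 9→Ivanova, Apr 10→Ivanova, Apr 11→Kahale, Apr 12→Kahale, Apr 13→Kahale.

2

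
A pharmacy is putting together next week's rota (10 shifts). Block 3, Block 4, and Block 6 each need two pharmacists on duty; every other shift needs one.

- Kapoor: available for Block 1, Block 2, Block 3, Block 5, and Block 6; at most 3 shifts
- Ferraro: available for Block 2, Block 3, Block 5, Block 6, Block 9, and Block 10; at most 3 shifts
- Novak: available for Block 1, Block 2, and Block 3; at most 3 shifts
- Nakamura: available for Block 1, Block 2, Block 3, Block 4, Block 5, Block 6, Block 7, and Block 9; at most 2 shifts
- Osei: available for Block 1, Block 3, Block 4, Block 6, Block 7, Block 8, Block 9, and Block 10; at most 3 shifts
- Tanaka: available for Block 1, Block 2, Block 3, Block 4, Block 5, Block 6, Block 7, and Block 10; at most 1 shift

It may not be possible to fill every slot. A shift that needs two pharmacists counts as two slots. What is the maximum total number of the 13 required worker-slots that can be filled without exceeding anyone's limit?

13

Total capacity across all pharmacists is 3+3+3+2+3+1 = 15, and 13 slots are needed, so at most 13 can be filled.
An assignment achieving 13: Block 1→Kapoor, Block 2→Kapoor, Block 3→Novak+Tanaka, Block 4→Nakamura+Osei, Block 5→Kapoor, Block 6→Ferraro+Osei, Block 7→Nakamura, Block 8→Osei, Block 9→Ferraro, Block 10→Ferraro.
Loads: Kapoor 3/3, Ferraro 3/3, Novak 1/3, Nakamura 2/2, Osei 3/3, Tanaka 1/1.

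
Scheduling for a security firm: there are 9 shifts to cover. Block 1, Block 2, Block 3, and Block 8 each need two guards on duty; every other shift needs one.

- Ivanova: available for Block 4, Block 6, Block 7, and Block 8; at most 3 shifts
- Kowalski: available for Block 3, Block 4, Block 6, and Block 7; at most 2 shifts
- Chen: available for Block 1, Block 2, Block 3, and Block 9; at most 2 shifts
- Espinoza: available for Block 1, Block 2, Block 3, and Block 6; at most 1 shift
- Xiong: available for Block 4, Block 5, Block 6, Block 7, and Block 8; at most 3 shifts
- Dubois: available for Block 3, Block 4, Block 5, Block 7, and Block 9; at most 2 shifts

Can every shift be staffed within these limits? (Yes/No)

No

Total capacity is 13 and 13 slots are needed, so capacity alone doesn't rule it out.
Shifts {Block 1, Block 2} need 4 worker-slots in total, but the guards available for any of those shifts (Chen and Espinoza) can supply at most 3 among them. So no valid schedule exists.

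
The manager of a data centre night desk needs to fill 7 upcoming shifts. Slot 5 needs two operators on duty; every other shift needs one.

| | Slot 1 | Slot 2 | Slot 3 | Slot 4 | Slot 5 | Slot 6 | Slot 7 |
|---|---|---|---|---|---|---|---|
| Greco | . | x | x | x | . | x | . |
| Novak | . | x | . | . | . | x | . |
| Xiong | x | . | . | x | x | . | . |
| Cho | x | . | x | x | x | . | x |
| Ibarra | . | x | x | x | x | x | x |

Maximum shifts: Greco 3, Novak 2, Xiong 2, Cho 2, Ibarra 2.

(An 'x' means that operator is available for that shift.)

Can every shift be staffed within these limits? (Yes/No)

Yes

One valid schedule: Slot 1→Xiong, Slot 2→Greco, Slot 3→Greco, Slot 4→Ibarra, Slot 5→Xiong+Cho, Slot 6→Greco, Slot 7→Cho.
Loads: Greco 3/3, Novak 0/2, Xiong 2/2, Cho 2/2, Ibarra 1/2 — all within limits.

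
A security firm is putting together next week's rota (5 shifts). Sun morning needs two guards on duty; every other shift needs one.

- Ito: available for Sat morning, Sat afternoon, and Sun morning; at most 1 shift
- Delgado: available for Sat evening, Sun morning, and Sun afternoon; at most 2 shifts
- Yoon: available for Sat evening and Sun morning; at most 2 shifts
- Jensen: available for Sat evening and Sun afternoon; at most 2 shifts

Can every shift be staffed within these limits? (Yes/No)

No

Total capacity is 7 and 6 slots are needed, so capacity alone doesn't rule it out.
Shifts {Sat morning, Sat afternoon} need 2 worker-slots in total, but the guards available for any of those shifts (Ito) can supply at most 1 among them. So no valid schedule exists.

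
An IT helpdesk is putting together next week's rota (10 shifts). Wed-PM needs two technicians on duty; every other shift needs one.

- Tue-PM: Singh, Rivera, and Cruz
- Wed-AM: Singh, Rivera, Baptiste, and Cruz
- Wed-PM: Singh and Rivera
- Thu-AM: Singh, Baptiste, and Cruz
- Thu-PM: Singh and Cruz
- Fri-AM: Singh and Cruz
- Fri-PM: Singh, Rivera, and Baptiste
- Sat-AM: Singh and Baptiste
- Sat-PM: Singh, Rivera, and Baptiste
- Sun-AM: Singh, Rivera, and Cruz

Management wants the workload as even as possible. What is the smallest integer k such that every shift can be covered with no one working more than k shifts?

With 4 technicians and 11 worker-slots to fill, someone must work at least ⌈11/4⌉ = 3 shifts, so k ≥ 3.
k = 3 works: Tue-PM→Rivera, Wed-AM→Cruz, Wed-PM→Singh+Rivera, Thu-AM→Baptiste, Thu-PM→Singh, Fri-AM→Singh, Fri-PM→Rivera, Sat-AM→Baptiste, Sat-PM→Baptiste, Sun-AM→Cruz.
Loads: Singh 3, Rivera 3, Baptiste 3, Cruz 2 — all ≤ 3.

3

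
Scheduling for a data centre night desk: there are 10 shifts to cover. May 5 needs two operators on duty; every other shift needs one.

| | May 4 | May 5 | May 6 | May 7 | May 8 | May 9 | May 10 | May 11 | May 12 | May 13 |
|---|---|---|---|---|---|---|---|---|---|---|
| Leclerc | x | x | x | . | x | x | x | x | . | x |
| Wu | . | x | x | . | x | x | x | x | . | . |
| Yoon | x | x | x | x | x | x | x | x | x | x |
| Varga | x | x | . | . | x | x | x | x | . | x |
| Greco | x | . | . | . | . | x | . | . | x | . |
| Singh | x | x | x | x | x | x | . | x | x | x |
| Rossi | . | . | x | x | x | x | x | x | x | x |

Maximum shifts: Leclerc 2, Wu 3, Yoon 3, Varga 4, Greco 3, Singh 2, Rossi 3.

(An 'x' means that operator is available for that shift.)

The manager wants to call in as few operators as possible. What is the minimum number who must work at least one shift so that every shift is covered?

4

11 slots to fill and no one can take more than 4, so at least ⌈11/4⌉ = 3 operators are needed.
Any 3 operators together have capacity at most 4+3+3 = 10 < 11 slots, so 3 can never suffice.
Leclerc, Wu, Yoon, and Varga alone can cover everything: May 4→Leclerc, May 5→Wu+Varga, May 6→Leclerc, May 7→Yoon, May 8→Wu, May 9→Wu, May 10→Varga, May 11→Varga, May 12→Yoon, May 13→Yoon.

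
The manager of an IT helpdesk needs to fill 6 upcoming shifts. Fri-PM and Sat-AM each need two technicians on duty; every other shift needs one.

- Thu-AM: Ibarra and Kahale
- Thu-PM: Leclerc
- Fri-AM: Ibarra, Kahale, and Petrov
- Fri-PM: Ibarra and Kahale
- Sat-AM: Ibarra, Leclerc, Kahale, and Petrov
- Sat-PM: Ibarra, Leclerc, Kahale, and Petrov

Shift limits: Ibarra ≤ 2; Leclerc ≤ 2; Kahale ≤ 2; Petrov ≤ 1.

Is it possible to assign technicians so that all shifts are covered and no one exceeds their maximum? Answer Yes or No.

Total capacity is 2+2+2+1 = 7 but 8 worker-slots are needed — infeasible.

No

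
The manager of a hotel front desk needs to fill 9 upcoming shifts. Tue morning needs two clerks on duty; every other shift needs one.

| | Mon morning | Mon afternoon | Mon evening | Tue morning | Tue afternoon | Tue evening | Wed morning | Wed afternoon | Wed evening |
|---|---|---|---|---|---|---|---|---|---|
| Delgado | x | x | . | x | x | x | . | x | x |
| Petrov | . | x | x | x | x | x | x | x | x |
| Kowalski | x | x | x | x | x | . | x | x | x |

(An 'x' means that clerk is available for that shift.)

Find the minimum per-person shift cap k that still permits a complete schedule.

4

With 3 clerks and 10 worker-slots to fill, someone must work at least ⌈10/3⌉ = 4 shifts, so k ≥ 4.
k = 4 works: Mon morning→Delgado, Mon afternoon→Delgado, Mon evening→Petrov, Tue morning→Delgado+Petrov, Tue afternoon→Petrov, Tue evening→Delgado, Wed morning→Petrov, Wed afternoon→Kowalski, Wed evening→Kowalski.
Loads: Delgado 4, Petrov 4, Kowalski 2 — all ≤ 4.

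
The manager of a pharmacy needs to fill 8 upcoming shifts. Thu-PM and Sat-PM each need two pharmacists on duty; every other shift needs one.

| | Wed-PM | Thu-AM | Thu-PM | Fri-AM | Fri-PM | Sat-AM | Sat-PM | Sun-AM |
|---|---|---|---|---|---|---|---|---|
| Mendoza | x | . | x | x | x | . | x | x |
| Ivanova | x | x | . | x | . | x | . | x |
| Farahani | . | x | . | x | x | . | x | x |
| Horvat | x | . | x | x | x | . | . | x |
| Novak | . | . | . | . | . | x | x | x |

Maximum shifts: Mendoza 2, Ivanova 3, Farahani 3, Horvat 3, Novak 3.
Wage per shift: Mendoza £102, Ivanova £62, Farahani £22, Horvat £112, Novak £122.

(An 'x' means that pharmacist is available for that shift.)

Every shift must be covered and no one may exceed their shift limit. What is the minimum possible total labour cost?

Thu-PM can only be covered by Mendoza and Horvat, so that assignment is forced.
Picking the cheapest available pharmacist for each shift independently would cost £550, but that ignores the shift limits.
An optimal schedule: Wed-PM→Ivanova, Thu-AM→Farahani, Thu-PM→Mendoza+Horvat, Fri-AM→Ivanova, Fri-PM→Farahani, Sat-AM→Ivanova, Sat-PM→Farahani+Mendoza, Sun-AM→Horvat.
Total: 62 + 22 + 102 + 112 + 62 + 22 + 62 + 22 + 102 + 112 = £680.

£680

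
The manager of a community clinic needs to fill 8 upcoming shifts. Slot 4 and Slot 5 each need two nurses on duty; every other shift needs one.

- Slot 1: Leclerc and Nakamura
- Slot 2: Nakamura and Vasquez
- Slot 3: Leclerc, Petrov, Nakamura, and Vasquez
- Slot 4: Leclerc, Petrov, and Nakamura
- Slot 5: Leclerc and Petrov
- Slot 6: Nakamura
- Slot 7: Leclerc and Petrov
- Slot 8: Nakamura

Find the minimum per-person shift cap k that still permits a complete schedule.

With 4 nurses and 10 worker-slots to fill, someone must work at least ⌈10/4⌉ = 3 shifts, so k ≥ 3.
k = 3 works: Slot 1→Leclerc, Slot 2→Nakamura, Slot 3→Vasquez, Slot 4→Leclerc+Petrov, Slot 5→Leclerc+Petrov, Slot 6→Nakamura, Slot 7→Petrov, Slot 8→Nakamura.
Loads: Leclerc 3, Petrov 3, Nakamura 3, Vasquez 1 — all ≤ 3.

3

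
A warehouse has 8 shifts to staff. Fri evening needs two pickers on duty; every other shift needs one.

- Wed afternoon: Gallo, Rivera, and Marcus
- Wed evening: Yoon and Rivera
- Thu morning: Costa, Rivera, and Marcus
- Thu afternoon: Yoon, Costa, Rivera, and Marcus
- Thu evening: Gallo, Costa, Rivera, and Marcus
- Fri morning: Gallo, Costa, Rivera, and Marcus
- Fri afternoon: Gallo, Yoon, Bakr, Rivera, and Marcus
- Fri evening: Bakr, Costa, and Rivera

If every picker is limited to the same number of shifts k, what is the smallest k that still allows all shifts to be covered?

With 6 pickers and 9 worker-slots to fill, someone must work at least ⌈9/6⌉ = 2 shifts, so k ≥ 2.
k = 2 works: Wed afternoon→Gallo, Wed evening→Yoon, Thu morning→Costa, Thu afternoon→Yoon, Thu evening→Gallo, Fri morning→Rivera, Fri afternoon→Bakr, Fri evening→Bakr+Costa.
Loads: Gallo 2, Yoon 2, Bakr 2, Costa 2, Rivera 1, Marcus 0 — all ≤ 2.

2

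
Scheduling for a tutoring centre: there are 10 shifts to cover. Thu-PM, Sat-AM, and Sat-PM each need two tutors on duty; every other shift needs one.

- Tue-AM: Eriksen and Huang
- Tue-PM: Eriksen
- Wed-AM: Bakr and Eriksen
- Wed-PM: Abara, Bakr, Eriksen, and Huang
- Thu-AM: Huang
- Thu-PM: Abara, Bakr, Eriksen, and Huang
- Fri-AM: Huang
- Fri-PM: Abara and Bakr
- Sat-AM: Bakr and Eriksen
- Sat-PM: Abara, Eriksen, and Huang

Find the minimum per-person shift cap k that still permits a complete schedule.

4

With 4 tutors and 13 worker-slots to fill, someone must work at least ⌈13/4⌉ = 4 shifts, so k ≥ 4.
k = 4 works: Tue-AM→Eriksen, Tue-PM→Eriksen, Wed-AM→Bakr, Wed-PM→Abara, Thu-AM→Huang, Thu-PM→Abara+Bakr, Fri-AM→Huang, Fri-PM→Abara, Sat-AM→Bakr+Eriksen, Sat-PM→Abara+Eriksen.
Loads: Abara 4, Bakr 3, Eriksen 4, Huang 2 — all ≤ 4.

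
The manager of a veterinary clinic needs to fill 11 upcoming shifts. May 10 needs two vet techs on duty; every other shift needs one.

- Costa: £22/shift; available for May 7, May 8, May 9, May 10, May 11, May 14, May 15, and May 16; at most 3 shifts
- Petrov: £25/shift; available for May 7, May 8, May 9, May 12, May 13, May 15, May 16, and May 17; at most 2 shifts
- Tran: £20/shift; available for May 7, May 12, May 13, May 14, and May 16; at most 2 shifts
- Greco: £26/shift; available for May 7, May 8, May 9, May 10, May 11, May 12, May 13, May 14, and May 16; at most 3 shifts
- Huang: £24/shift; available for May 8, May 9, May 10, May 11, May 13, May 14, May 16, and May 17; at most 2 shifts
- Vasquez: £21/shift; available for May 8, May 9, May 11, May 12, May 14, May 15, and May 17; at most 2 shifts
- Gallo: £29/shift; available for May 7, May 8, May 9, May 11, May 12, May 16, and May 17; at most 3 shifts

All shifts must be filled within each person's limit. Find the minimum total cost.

Picking the cheapest available vet tech for each shift independently would cost £251, but that ignores the shift limits.
An optimal schedule: May 7→Tran, May 8→Huang, May 9→Petrov, May 10→Costa+Huang, May 11→Costa, May 12→Petrov, May 13→Tran, May 14→Costa, May 15→Vasquez, May 16→Greco, May 17→Vasquez.
Total: 20 + 24 + 25 + 22 + 24 + 22 + 25 + 20 + 22 + 21 + 26 + 21 = £272.

£272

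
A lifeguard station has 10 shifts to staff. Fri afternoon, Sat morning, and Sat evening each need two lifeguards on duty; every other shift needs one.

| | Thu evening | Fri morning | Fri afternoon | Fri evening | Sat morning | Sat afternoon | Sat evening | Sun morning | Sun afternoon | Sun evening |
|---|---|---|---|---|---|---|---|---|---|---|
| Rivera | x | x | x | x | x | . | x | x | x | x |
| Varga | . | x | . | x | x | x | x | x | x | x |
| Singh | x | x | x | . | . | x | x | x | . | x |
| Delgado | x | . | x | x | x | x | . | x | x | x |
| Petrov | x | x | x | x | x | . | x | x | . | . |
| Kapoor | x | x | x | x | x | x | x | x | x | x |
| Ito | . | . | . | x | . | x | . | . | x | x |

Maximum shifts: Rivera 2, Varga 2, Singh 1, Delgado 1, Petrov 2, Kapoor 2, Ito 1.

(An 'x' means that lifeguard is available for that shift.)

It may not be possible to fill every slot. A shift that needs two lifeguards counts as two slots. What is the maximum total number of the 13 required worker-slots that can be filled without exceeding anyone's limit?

11

Total capacity across all lifeguards is 2+2+1+1+2+2+1 = 11, and 13 slots are needed, so at most 11 can be filled.
An assignment achieving 11: Thu evening→Rivera, Fri morning→Rivera, Fri afternoon→Singh+Delgado, Fri evening→Ito, Sat morning→Varga+Petrov, Sat afternoon→Varga, Sat evening→Petrov+Kapoor, Sun afternoon→Kapoor.
Loads: Rivera 2/2, Varga 2/2, Singh 1/1, Delgado 1/1, Petrov 2/2, Kapoor 2/2, Ito 1/1.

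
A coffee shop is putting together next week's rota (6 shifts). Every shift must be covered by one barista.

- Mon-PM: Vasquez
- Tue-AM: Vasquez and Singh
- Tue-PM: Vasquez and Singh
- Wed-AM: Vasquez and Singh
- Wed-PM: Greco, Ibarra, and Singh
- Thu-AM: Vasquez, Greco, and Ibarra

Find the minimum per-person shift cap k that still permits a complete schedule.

With 4 baristas and 6 worker-slots to fill, someone must work at least ⌈6/4⌉ = 2 shifts, so k ≥ 2.
k = 2 works: Mon-PM→Vasquez, Tue-AM→Vasquez, Tue-PM→Singh, Wed-AM→Singh, Wed-PM→Greco, Thu-AM→Greco.
Loads: Vasquez 2, Greco 2, Ibarra 0, Singh 2 — all ≤ 2.

2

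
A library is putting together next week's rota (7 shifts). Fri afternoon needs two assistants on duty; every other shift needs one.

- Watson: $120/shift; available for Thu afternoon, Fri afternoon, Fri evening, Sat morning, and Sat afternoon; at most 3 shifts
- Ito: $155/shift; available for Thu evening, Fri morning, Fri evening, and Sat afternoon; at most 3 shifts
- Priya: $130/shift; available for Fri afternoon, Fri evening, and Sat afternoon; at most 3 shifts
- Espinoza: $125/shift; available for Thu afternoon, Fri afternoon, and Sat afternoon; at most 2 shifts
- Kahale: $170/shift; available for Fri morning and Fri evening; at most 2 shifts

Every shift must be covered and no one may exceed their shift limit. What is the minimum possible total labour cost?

$1050

Thu evening can only be covered by Ito, so that assignment is forced.
Sat morning can only be covered by Watson, so that assignment is forced.
Picking the cheapest available assistant for each shift independently would cost $1035, but that ignores the shift limits.
An optimal schedule: Thu afternoon→Watson, Thu evening→Ito, Fri morning→Ito, Fri afternoon→Watson+Espinoza, Fri evening→Priya, Sat morning→Watson, Sat afternoon→Espinoza.
Total: 120 + 155 + 155 + 120 + 125 + 130 + 120 + 125 = $1050.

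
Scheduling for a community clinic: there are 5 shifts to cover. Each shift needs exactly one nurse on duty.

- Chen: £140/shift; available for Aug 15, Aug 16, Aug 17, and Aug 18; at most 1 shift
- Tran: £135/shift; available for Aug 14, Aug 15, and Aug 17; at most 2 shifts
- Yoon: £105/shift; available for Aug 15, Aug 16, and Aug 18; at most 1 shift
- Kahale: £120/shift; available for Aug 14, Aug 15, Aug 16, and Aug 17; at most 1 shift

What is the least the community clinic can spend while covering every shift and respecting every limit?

£635

Picking the cheapest available nurse for each shift independently would cost £555, but that ignores the shift limits.
An optimal schedule: Aug 14→Tran, Aug 15→Kahale, Aug 16→Yoon, Aug 17→Tran, Aug 18→Chen.
Total: 135 + 120 + 105 + 135 + 140 = £635.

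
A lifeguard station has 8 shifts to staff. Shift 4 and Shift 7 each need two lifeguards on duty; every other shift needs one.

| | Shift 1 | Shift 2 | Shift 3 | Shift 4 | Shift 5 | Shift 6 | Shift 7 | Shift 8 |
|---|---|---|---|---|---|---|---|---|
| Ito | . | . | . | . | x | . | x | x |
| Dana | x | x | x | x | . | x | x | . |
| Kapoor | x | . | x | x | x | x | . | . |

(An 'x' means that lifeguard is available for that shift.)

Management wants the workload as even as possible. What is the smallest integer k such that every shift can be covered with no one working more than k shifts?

With 3 lifeguards and 10 worker-slots to fill, someone must work at least ⌈10/3⌉ = 4 shifts, so k ≥ 4.
k = 4 works: Shift 1→Dana, Shift 2→Dana, Shift 3→Kapoor, Shift 4→Dana+Kapoor, Shift 5→Ito, Shift 6→Kapoor, Shift 7→Ito+Dana, Shift 8→Ito.
Loads: Ito 3, Dana 4, Kapoor 3 — all ≤ 4.

4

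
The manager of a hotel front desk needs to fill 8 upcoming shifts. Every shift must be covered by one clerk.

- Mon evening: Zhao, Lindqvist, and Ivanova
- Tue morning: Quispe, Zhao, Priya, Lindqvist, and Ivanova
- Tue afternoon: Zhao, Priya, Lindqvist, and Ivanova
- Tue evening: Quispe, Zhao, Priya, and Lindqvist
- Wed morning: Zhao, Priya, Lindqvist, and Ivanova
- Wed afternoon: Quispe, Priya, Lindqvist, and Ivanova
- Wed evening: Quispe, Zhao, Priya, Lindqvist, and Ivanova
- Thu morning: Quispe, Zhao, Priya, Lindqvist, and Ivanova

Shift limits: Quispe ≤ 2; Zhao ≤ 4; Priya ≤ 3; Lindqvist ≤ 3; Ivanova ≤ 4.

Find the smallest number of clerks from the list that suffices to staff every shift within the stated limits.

8 slots to fill and no one can take more than 4, so at least ⌈8/4⌉ = 2 clerks are needed.
Zhao and Ivanova alone can cover everything: Mon evening→Zhao, Tue morning→Zhao, Tue afternoon→Zhao, Tue evening→Zhao, Wed morning→Ivanova, Wed afternoon→Ivanova, Wed evening→Ivanova, Thu morning→Ivanova.

2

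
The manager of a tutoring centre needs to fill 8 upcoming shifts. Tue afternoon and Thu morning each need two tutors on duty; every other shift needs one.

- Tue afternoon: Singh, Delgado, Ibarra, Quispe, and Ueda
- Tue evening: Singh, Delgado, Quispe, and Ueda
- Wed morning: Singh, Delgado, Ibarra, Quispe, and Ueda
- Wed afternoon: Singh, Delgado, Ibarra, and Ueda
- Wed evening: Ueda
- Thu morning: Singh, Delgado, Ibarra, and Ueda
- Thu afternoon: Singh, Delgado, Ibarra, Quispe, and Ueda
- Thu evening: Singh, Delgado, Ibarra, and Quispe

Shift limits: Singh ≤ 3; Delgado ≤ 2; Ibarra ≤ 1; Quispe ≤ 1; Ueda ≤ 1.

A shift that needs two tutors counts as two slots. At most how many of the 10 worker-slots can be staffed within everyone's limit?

Total capacity across all tutors is 3+2+1+1+1 = 8, and 10 slots are needed, so at most 8 can be filled.
An assignment achieving 8: Tue afternoon→Ibarra+Quispe, Tue evening→Singh, Wed afternoon→Singh, Wed evening→Ueda, Thu morning→Singh+Delgado, Thu evening→Delgado.
Loads: Singh 3/3, Delgado 2/2, Ibarra 1/1, Quispe 1/1, Ueda 1/1.

8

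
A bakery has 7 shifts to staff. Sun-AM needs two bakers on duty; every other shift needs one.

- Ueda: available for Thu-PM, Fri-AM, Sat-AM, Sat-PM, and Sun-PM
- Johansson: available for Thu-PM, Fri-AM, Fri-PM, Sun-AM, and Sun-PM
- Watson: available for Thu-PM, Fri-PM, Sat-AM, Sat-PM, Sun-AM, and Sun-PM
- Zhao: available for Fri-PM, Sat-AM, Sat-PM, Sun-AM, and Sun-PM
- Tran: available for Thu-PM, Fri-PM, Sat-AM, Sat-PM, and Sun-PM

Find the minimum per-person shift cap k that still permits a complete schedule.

2

With 5 bakers and 8 worker-slots to fill, someone must work at least ⌈8/5⌉ = 2 shifts, so k ≥ 2.
k = 2 works: Thu-PM→Ueda, Fri-AM→Ueda, Fri-PM→Johansson, Sat-AM→Watson, Sat-PM→Zhao, Sun-AM→Johansson+Watson, Sun-PM→Zhao.
Loads: Ueda 2, Johansson 2, Watson 2, Zhao 2, Tran 0 — all ≤ 2.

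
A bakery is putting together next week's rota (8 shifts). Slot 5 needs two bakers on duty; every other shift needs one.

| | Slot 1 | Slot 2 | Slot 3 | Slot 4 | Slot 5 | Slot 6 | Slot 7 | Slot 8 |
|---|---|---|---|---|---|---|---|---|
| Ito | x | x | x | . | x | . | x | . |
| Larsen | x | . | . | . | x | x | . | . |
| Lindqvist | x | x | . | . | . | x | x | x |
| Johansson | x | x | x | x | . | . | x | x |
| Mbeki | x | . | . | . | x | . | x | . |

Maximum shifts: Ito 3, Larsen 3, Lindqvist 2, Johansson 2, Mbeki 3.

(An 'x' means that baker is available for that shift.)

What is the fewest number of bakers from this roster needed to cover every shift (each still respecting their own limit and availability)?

4

9 slots to fill and no one can take more than 3, so at least ⌈9/3⌉ = 3 bakers are needed.
No set of 3 bakers can cover every shift (each such set leaves at least one shift with no one available or exceeds a cap).
Ito, Larsen, Lindqvist, and Johansson alone can cover everything: Slot 1→Larsen, Slot 2→Ito, Slot 3→Ito, Slot 4→Johansson, Slot 5→Ito+Larsen, Slot 6→Larsen, Slot 7→Lindqvist, Slot 8→Lindqvist.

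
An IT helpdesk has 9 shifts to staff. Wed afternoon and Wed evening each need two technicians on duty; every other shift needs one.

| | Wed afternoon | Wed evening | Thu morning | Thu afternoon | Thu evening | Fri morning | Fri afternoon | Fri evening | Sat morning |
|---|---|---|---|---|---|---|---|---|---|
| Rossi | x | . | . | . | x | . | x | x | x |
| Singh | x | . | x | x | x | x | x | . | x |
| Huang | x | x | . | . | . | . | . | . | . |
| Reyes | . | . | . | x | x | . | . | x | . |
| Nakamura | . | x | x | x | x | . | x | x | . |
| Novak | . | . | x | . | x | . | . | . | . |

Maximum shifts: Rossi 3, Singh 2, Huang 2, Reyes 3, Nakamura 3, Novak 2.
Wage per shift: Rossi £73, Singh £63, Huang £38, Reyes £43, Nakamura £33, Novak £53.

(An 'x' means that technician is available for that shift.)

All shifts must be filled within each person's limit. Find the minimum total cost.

Wed evening can only be covered by Huang and Nakamura, so that assignment is forced.
Fri morning can only be covered by Singh, so that assignment is forced.
Picking the cheapest available technician for each shift independently would cost £463, but that ignores the shift limits.
An optimal schedule: Wed afternoon→Huang+Rossi, Wed evening→Nakamura+Huang, Thu morning→Nakamura, Thu afternoon→Reyes, Thu evening→Reyes, Fri morning→Singh, Fri afternoon→Nakamura, Fri evening→Reyes, Sat morning→Singh.
Total: 38 + 73 + 33 + 38 + 33 + 43 + 43 + 63 + 33 + 43 + 63 = £503.

£503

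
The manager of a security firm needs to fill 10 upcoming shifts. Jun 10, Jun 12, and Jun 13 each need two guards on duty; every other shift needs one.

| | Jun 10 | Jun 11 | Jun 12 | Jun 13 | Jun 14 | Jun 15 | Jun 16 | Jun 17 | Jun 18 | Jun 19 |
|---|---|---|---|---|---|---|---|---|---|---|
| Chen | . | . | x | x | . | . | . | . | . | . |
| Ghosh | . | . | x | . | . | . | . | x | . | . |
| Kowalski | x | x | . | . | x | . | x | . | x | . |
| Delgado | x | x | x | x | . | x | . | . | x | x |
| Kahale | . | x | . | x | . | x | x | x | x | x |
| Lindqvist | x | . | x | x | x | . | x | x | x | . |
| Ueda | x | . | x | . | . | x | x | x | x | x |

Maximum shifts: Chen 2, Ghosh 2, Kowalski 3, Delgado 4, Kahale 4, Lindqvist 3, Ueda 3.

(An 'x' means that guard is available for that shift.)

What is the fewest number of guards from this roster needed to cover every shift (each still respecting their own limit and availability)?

13 slots to fill and no one can take more than 4, so at least ⌈13/4⌉ = 4 guards are needed.
Chen, Kowalski, Delgado, and Kahale alone can cover everything: Jun 10→Kowalski+Delgado, Jun 11→Kahale, Jun 12→Chen+Delgado, Jun 13→Chen+Kahale, Jun 14→Kowalski, Jun 15→Delgado, Jun 16→Kowalski, Jun 17→Kahale, Jun 18→Kahale, Jun 19→Delgado.

4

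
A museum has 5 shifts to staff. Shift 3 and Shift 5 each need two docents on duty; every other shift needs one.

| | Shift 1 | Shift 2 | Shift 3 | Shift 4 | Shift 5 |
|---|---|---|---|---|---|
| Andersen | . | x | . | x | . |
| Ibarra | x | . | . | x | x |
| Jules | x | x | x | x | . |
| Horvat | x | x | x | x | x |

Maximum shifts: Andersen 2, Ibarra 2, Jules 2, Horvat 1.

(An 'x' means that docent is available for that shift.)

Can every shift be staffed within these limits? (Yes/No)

No

Total capacity is 7 and 7 slots are needed, so capacity alone doesn't rule it out.
Shifts {Shift 3, Shift 5} need 4 worker-slots in total, but the docents available for any of those shifts (Ibarra, Jules, and Horvat) can supply at most 3 among them. So no valid schedule exists.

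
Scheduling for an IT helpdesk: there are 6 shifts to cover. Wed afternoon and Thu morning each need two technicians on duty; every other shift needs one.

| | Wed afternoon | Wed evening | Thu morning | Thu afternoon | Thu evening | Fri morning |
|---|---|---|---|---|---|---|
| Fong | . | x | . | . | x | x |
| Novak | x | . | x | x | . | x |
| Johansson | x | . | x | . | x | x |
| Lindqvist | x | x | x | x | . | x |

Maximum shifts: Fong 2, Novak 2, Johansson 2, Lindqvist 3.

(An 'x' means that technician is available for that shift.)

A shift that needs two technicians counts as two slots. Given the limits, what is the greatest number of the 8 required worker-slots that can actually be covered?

Total capacity across all technicians is 2+2+2+3 = 9, and 8 slots are needed, so at most 8 can be filled.
An assignment achieving 8: Wed afternoon→Novak+Johansson, Wed evening→Fong, Thu morning→Johansson+Lindqvist, Thu afternoon→Novak, Thu evening→Fong, Fri morning→Lindqvist.
Loads: Fong 2/2, Novak 2/2, Johansson 2/2, Lindqvist 2/3.

8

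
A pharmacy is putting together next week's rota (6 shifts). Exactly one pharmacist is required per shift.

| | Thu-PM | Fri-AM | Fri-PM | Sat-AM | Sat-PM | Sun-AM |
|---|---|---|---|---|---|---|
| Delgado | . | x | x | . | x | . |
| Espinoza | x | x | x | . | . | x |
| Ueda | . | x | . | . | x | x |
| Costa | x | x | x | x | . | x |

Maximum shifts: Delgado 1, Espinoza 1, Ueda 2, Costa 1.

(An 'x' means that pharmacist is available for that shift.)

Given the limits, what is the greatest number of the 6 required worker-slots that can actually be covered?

5

Total capacity across all pharmacists is 1+1+2+1 = 5, and 6 slots are needed, so at most 5 can be filled.
An assignment achieving 5: Thu-PM→Espinoza, Fri-AM→Ueda, Sat-AM→Costa, Sat-PM→Delgado, Sun-AM→Ueda.
Loads: Delgado 1/1, Espinoza 1/1, Ueda 2/2, Costa 1/1.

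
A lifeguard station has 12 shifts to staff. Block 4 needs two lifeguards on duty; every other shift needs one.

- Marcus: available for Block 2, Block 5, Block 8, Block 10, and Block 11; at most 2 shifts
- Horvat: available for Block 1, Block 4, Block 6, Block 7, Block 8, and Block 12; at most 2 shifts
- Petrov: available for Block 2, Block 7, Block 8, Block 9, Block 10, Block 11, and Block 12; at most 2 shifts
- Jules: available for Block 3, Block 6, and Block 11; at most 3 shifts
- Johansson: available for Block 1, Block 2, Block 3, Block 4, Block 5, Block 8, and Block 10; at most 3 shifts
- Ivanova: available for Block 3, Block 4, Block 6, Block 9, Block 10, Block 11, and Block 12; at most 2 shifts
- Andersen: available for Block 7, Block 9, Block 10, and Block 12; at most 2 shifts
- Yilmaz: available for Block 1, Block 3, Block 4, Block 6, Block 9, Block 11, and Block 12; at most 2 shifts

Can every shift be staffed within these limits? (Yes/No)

One valid schedule: Block 1→Horvat, Block 2→Marcus, Block 3→Jules, Block 4→Johansson+Ivanova, Block 5→Marcus, Block 6→Jules, Block 7→Horvat, Block 8→Petrov, Block 9→Petrov, Block 10→Johansson, Block 11→Jules, Block 12→Ivanova.
Loads: Marcus 2/2, Horvat 2/2, Petrov 2/2, Jules 3/3, Johansson 2/3, Ivanova 2/2, Andersen 0/2, Yilmaz 0/2 — all within limits.

Yes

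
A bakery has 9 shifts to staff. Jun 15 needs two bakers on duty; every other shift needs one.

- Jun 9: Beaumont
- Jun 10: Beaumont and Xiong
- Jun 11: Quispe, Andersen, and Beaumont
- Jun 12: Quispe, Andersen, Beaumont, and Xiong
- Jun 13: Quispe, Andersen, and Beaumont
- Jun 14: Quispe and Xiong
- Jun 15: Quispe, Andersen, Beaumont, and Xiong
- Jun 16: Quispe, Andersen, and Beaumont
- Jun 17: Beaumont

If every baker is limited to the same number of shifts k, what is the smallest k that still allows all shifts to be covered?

With 4 bakers and 10 worker-slots to fill, someone must work at least ⌈10/4⌉ = 3 shifts, so k ≥ 3.
k = 3 works: Jun 9→Beaumont, Jun 10→Beaumont, Jun 11→Quispe, Jun 12→Andersen, Jun 13→Quispe, Jun 14→Quispe, Jun 15→Andersen+Xiong, Jun 16→Andersen, Jun 17→Beaumont.
Loads: Quispe 3, Andersen 3, Beaumont 3, Xiong 1 — all ≤ 3.

3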